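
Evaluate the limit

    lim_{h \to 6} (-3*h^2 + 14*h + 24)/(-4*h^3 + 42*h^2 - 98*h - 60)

Direct substitution gives 0/0, so factor. Both numerator and denominator have (h - 6) as a factor.
After cancelling, the expression reduces to (-3*h - 4)/(-4*h^2 + 18*h + 10).
Substituting h = 6 gives 11/13.

11/13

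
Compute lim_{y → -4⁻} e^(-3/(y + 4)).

∞

As y → -4⁻, -3/(y + 4) → +∞, so e^(-3/(y + 4)) → ∞.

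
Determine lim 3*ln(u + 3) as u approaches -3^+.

As u → -3⁺, u + 3 → 0⁺ and ln(u + 3) → −∞.
Multiplying by 3 gives -∞.

-∞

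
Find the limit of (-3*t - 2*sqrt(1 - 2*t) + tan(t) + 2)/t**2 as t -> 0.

Substitution gives 0/0 (the numerator vanishes to order 2).
Expand each term to order t^2: the coefficient of t^2 in tan(t) is 0 and in -2·√(1 - 2t) is 1.
Lower-order terms cancel with the polynomial part, so the numerator is (1)·t^2 + o(t^2), and the limit is (1)/(1) = 1.

1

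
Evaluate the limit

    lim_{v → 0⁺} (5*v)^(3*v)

1

Base → 0⁺ and exponent → 0⁺: a 0^0 form.
Take logs: 3v·ln(5v). This is 0·(−∞); rewriting as ln(5v)/(1/(3v)) and applying L'Hôpital gives 0.
Hence the limit is e^0 = 1.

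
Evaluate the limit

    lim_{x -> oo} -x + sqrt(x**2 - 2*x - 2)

-1

An ∞ − ∞ form. Rationalising with the conjugate, the difference becomes (-2x - 2) / (√(x^2 - 2*x - 2) + x).
For large x the denominator behaves like 2·x, so the quotient tends to -2/2 = -1.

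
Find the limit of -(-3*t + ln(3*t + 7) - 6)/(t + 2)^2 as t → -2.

Direct substitution gives 0/0.
Apply L'Hôpital: lim (-3 + 3/(3*t + 7))/(-2*t - 4), still 0/0.
After 2 applications of L'Hôpital's rule the quotient is (-9/(3*t + 7)^2)/(-2); substituting t = -2 gives 9/2.

9/2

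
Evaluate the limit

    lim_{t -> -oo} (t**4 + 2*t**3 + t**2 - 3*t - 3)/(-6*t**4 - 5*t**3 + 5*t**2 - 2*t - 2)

Numerator and denominator both have degree 4.
Dividing every term by t^4, all lower-order terms vanish and the limit is the ratio of leading coefficients, 1/(-6) = -1/6.

-1/6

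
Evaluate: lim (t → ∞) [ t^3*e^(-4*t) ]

0

Write as t^3/e^{4t}, an ∞/∞ form.
Exponential growth dominates any polynomial, so repeated L'Hôpital (or the standard result) gives 0.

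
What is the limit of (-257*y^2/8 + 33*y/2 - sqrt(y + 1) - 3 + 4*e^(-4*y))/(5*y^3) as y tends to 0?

Substitution gives 0/0; apply L'Hôpital's rule 3 times.
After differentiating numerator and denominator 3 times the quotient is (-256*e^(-4*y) - 3/(8*(y + 1)^(5/2)))/(30); at y = 0 this is -2051/240.

-2051/240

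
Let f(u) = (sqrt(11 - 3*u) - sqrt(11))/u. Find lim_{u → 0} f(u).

-3*√(11)/22

A 0/0 form; rationalise with √(11 - 3u) + √11. This collapses the numerator to -3u, leaving -3/(√(11 - 3u) + √11) → -3/(2√11) = -3*√(11)/22.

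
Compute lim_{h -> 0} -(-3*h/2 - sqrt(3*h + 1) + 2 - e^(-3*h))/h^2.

27/8

Substitution gives 0/0 (the numerator vanishes to order 2).
Expand each term to order h^2: the coefficient of h^2 in −√(1 + 3h) is 9/8 and in −e^(-3h) is -9/2.
Lower-order terms cancel with the polynomial part, so the numerator is (-27/8)·h^2 + o(h^2), and the limit is (-27/8)/(-1) = 27/8.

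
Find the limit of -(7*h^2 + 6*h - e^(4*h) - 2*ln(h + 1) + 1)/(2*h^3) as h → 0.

Substitution gives 0/0; apply L'Hôpital's rule 3 times.
After differentiating numerator and denominator 3 times the quotient is (-64*e^(4*h) - 4/(h + 1)^3)/(-12); at h = 0 this is 17/3.

17/3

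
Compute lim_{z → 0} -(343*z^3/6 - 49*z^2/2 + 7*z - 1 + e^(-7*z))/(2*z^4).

Direct substitution gives 0/0.
Apply L'Hôpital: lim (343*z^2/2 - 49*z + 7 - 7*e^(-7*z))/(-8*z^3), still 0/0.
Apply L'Hôpital: lim (343*z - 49 + 49*e^(-7*z))/(-24*z^2), still 0/0.
Apply L'Hôpital: lim (343 - 343*e^(-7*z))/(-48*z), still 0/0.
After 4 applications of L'Hôpital's rule the quotient is (2401*e^(-7*z))/(-48); substituting z = 0 gives -2401/48.

-2401/48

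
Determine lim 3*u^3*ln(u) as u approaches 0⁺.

This is a 0·(−∞) form. Rewrite as 3·ln(u) / u^(−3) and apply L'Hôpital:
the derivative quotient is 3·(1/u) / (−3·u^(−4)) = (-3/3)·u^3 → 0.

0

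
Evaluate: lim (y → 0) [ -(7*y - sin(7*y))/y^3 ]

Direct substitution gives 0/0.
Apply L'Hôpital: lim (7 - 7*cos(7*y))/(-3*y^2), still 0/0.
Apply L'Hôpital: lim (49*sin(7*y))/(-6*y), still 0/0.
After 3 applications of L'Hôpital's rule the quotient is (343*cos(7*y))/(-6); substituting y = 0 gives -343/6.

-343/6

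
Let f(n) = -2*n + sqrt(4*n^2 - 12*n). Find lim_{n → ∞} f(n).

-3

This has the form ∞ − ∞. Multiply and divide by the conjugate √(4*n^2 - 12*n) + 2n.
That gives (-12n) / (√(4*n^2 - 12*n) + 2n).
Divide numerator and denominator by n: the limit is -12/(2·2) = -3.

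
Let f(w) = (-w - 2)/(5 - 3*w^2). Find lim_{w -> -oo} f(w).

The denominator has degree 2 and the numerator degree 1. Dividing numerator and denominator by w^2 sends every term to 0 except the leading denominator term, so the limit is 0.

0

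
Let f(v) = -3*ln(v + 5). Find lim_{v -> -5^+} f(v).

∞

As v → -5⁺, v + 5 → 0⁺ and ln(v + 5) → −∞.
Multiplying by -3 gives ∞.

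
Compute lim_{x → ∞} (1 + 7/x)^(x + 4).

Let L be the limit and take ln: ln L = lim (x + 4)·ln(1 + 7/x) = lim (x + 4)·(7/x + O(1/x²)) = 7.
Hence L = e^(7).

e^(7)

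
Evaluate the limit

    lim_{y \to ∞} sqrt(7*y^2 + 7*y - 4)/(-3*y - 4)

For large |y|, √(7*y^2 + 7*y - 4) ≈ √7·|y| and the denominator ≈ -3y.
Since y → +∞, |y| = y, giving √7/(-3) = -√(7)/3.

-√(7)/3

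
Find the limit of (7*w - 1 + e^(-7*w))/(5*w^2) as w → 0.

49/10

Direct substitution gives 0/0.
Apply L'Hôpital: lim (7 - 7*e^(-7*w))/(10*w), still 0/0.
After 2 applications of L'Hôpital's rule the quotient is (49*e^(-7*w))/(10); substituting w = 0 gives 49/10.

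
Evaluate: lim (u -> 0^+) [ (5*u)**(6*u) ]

Base → 0⁺ and exponent → 0⁺: a 0^0 form.
Take logs: 6u·ln(5u). This is 0·(−∞); rewriting as ln(5u)/(1/(6u)) and applying L'Hôpital gives 0.
Hence the limit is e^0 = 1.

1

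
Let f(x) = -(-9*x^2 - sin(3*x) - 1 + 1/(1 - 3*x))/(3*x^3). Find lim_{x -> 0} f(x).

Substitution gives 0/0 (the numerator vanishes to order 3).
Expand each term to order x^3: the coefficient of x^3 in −sin(3x) is 9/2 and in 1/(1 - 3x) is 27.
Lower-order terms cancel with the polynomial part, so the numerator is (63/2)·x^3 + o(x^3), and the limit is (63/2)/(-3) = -21/2.

-21/2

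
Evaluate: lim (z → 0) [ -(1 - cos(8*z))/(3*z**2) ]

Substitution gives 0/0.
Use (1 − cos u)/u² → 1/2 with u = 8z: the limit is 8²/(2·(-3)) = -32/3.

-32/3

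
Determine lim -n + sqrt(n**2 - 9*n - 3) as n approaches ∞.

-9/2

An ∞ − ∞ form. Rationalising with the conjugate, the difference becomes (-9n - 3) / (√(n^2 - 9*n - 3) + n).
For large n the denominator behaves like 2·n, so the quotient tends to -9/2 = -9/2.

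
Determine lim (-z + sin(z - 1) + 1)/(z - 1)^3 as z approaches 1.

-1/6

Direct substitution gives 0/0.
Apply L'Hôpital: lim (cos(z - 1) - 1)/(3*(z - 1)^2), still 0/0.
Apply L'Hôpital: lim (-sin(z - 1))/(6*z - 6), still 0/0.
After 3 applications of L'Hôpital's rule the quotient is (-cos(z - 1))/(6); substituting z = 1 gives -1/6.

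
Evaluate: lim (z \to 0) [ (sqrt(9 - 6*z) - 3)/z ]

-1

Substitution gives 0/0. Multiply numerator and denominator by the conjugate √(9 - 6z) + √9.
The numerator becomes (9 - 6z) − 9 = -6z, so the expression simplifies to -6/(√(9 - 6z) + √9).
Letting z → 0 gives -6/(2√9) = -1.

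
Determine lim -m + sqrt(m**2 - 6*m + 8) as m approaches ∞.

This has the form ∞ − ∞. Multiply and divide by the conjugate √(m^2 - 6*m + 8) + m.
That gives (-6m + 8) / (√(m^2 - 6*m + 8) + m).
Divide numerator and denominator by m: the limit is -6/(2·1) = -3.

-3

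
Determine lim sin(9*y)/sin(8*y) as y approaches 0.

Substitution gives 0/0.
Divide numerator and denominator by y: sin(9y)/y → 9 and sin(8y)/y → 8, so the limit is 1·9/8 = 9/8.

9/8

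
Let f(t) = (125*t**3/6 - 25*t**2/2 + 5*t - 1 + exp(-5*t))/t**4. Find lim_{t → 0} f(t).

625/24

Direct substitution gives 0/0.
Apply L'Hôpital: lim (125*t^2/2 - 25*t + 5 - 5*e^(-5*t))/(4*t^3), still 0/0.
Apply L'Hôpital: lim (125*t - 25 + 25*e^(-5*t))/(12*t^2), still 0/0.
Apply L'Hôpital: lim (125 - 125*e^(-5*t))/(24*t), still 0/0.
After 4 applications of L'Hôpital's rule the quotient is (625*e^(-5*t))/(24); substituting t = 0 gives 625/24.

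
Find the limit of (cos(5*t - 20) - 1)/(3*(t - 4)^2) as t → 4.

Direct substitution gives 0/0.
Apply L'Hôpital: lim (-5*sin(5*t - 20))/(6*t - 24), still 0/0.
After 2 applications of L'Hôpital's rule the quotient is (-25*cos(5*t - 20))/(6); substituting t = 4 gives -25/6.

-25/6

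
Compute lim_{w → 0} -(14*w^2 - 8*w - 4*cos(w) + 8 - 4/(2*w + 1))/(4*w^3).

-8

Substitution gives 0/0 (the numerator vanishes to order 3).
Expand each term to order w^3: the coefficient of w^3 in -4·1/(1 + 2w) is 32 and in -4·cos(w) is 0.
Lower-order terms cancel with the polynomial part, so the numerator is (32)·w^3 + o(w^3), and the limit is (32)/(-4) = -8.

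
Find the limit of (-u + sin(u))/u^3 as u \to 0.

Direct substitution gives 0/0.
Apply L'Hôpital: lim (cos(u) - 1)/(3*u^2), still 0/0.
Apply L'Hôpital: lim (-sin(u))/(6*u), still 0/0.
After 3 applications of L'Hôpital's rule the quotient is (-cos(u))/(6); substituting u = 0 gives -1/6.

-1/6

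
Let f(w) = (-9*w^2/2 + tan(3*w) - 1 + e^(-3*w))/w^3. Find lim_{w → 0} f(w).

9/2

Substitution gives 0/0 (the numerator vanishes to order 3).
Expand each term to order w^3: the coefficient of w^3 in e^(-3w) is -9/2 and in tan(3w) is 9.
Lower-order terms cancel with the polynomial part, so the numerator is (9/2)·w^3 + o(w^3), and the limit is (9/2)/(1) = 9/2.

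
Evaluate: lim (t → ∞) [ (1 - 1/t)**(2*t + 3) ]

e^(-2)

Let L be the limit and take ln: ln L = lim (2t + 3)·ln(1 - 1/t) = lim (2t + 3)·(-1/t + O(1/t²)) = -2.
Hence L = e^(-2).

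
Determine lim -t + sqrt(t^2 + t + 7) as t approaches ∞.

1/2

This has the form ∞ − ∞. Multiply and divide by the conjugate √(t^2 + t + 7) + t.
That gives (t + 7) / (√(t^2 + t + 7) + t).
Divide numerator and denominator by t: the limit is 1/(2·1) = 1/2.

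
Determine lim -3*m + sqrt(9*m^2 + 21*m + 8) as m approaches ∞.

An ∞ − ∞ form. Rationalising with the conjugate, the difference becomes (21m + 8) / (√(9*m^2 + 21*m + 8) + 3m).
For large m the denominator behaves like 2·3m, so the quotient tends to 21/6 = 7/2.

7/2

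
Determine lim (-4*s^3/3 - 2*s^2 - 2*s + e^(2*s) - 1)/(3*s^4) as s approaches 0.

Direct substitution gives 0/0.
Apply L'Hôpital: lim (-4*s^2 - 4*s + 2*e^(2*s) - 2)/(12*s^3), still 0/0.
Apply L'Hôpital: lim (-8*s + 4*e^(2*s) - 4)/(36*s^2), still 0/0.
Apply L'Hôpital: lim (8*e^(2*s) - 8)/(72*s), still 0/0.
After 4 applications of L'Hôpital's rule the quotient is (16*e^(2*s))/(72); substituting s = 0 gives 2/9.

2/9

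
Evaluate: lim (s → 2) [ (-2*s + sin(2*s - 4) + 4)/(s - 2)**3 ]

-4/3

Direct substitution gives 0/0.
Apply L'Hôpital: lim (2*cos(2*s - 4) - 2)/(3*(s - 2)^2), still 0/0.
Apply L'Hôpital: lim (-4*sin(2*s - 4))/(6*s - 12), still 0/0.
After 3 applications of L'Hôpital's rule the quotient is (-8*cos(2*s - 4))/(6); substituting s = 2 gives -4/3.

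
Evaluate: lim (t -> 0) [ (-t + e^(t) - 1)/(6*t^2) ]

Direct substitution gives 0/0.
Apply L'Hôpital: lim (e^(t) - 1)/(12*t), still 0/0.
After 2 applications of L'Hôpital's rule the quotient is (e^(t))/(12); substituting t = 0 gives 1/12.

1/12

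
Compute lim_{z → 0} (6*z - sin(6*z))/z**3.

Direct substitution gives 0/0.
Apply L'Hôpital: lim (6 - 6*cos(6*z))/(3*z^2), still 0/0.
Apply L'Hôpital: lim (36*sin(6*z))/(6*z), still 0/0.
After 3 applications of L'Hôpital's rule the quotient is (216*cos(6*z))/(6); substituting z = 0 gives 36.

36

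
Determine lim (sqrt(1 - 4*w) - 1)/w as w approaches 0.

-2

A 0/0 form; rationalise with √(1 - 4w) + √1. This collapses the numerator to -4w, leaving -4/(√(1 - 4w) + √1) → -4/(2√1) = -2.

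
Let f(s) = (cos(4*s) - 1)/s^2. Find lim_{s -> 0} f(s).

Direct substitution gives 0/0.
Apply L'Hôpital: lim (-4*sin(4*s))/(2*s), still 0/0.
After 2 applications of L'Hôpital's rule the quotient is (-16*cos(4*s))/(2); substituting s = 0 gives -8.

-8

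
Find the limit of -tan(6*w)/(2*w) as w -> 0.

Substitution gives 0/0.
Since tan(u)/u → 1 as u → 0, tan(6w)/(6w) → 1 and the limit is 6/(-2) = -3.

-3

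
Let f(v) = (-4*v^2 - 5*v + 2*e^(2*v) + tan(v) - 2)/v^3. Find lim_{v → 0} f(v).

Substitution gives 0/0; apply L'Hôpital's rule 3 times.
After differentiating numerator and denominator 3 times the quotient is (16*e^(2*v) + 6*tan(v)^4 + 8*tan(v)^2 + 2)/(6); at v = 0 this is 3.

3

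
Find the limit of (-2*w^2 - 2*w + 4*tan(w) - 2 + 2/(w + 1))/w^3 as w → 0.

-2/3

Substitution gives 0/0 (the numerator vanishes to order 3).
Expand each term to order w^3: the coefficient of w^3 in 4·tan(w) is 4/3 and in 2·1/(1 + w) is -2.
Lower-order terms cancel with the polynomial part, so the numerator is (-2/3)·w^3 + o(w^3), and the limit is (-2/3)/(1) = -2/3.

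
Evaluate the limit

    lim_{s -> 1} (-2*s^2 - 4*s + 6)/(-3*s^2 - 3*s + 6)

Since s = 1 makes numerator and denominator zero, (s - 1) divides both.
Cancelling it gives (-2*s - 6)/(-3*s - 6); now plug in s = 1 to get 8/9.

8/9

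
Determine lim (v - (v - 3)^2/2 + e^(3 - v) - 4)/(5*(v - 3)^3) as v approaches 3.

Direct substitution gives 0/0.
Apply L'Hôpital: lim (-v - e^(3 - v) + 4)/(15*(v - 3)^2), still 0/0.
Apply L'Hôpital: lim (e^(3 - v) - 1)/(30*v - 90), still 0/0.
After 3 applications of L'Hôpital's rule the quotient is (-e^(3 - v))/(30); substituting v = 3 gives -1/30.

-1/30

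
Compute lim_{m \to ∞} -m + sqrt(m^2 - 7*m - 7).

This has the form ∞ − ∞. Multiply and divide by the conjugate √(m^2 - 7*m - 7) + m.
That gives (-7m - 7) / (√(m^2 - 7*m - 7) + m).
Divide numerator and denominator by m: the limit is -7/(2·1) = -7/2.

-7/2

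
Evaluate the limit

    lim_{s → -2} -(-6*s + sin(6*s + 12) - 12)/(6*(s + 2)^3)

6

Direct substitution gives 0/0.
Apply L'Hôpital: lim (6*cos(6*s + 12) - 6)/(-18*(s + 2)^2), still 0/0.
Apply L'Hôpital: lim (-36*sin(6*s + 12))/(-36*s - 72), still 0/0.
After 3 applications of L'Hôpital's rule the quotient is (-216*cos(6*s + 12))/(-36); substituting s = -2 gives 6.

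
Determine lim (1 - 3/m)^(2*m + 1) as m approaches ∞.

e^(-6)

Write it as [(1 - 3/m)^m]^(2) · (1 - 3/m)^(1). The bracketed term tends to e^(-3) and the second factor to 1, so the limit is e^(-6).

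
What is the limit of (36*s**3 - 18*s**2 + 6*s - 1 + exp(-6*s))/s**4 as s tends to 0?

54

Direct substitution gives 0/0.
Apply L'Hôpital: lim (108*s^2 - 36*s + 6 - 6*e^(-6*s))/(4*s^3), still 0/0.
Apply L'Hôpital: lim (216*s - 36 + 36*e^(-6*s))/(12*s^2), still 0/0.
Apply L'Hôpital: lim (216 - 216*e^(-6*s))/(24*s), still 0/0.
After 4 applications of L'Hôpital's rule the quotient is (1296*e^(-6*s))/(24); substituting s = 0 gives 54.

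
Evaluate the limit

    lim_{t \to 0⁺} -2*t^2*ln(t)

0

This is a 0·(−∞) form. Rewrite as -2·ln(t) / t^(−2) and apply L'Hôpital:
the derivative quotient is -2·(1/t) / (−2·t^(−3)) = (2/2)·t^2 → 0.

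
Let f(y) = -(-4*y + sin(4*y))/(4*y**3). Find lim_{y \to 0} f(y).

Direct substitution gives 0/0.
Apply L'Hôpital: lim (4*cos(4*y) - 4)/(-12*y^2), still 0/0.
Apply L'Hôpital: lim (-16*sin(4*y))/(-24*y), still 0/0.
After 3 applications of L'Hôpital's rule the quotient is (-64*cos(4*y))/(-24); substituting y = 0 gives 8/3.

8/3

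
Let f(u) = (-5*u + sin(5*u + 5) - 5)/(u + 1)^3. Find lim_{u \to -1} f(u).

-125/6

Direct substitution gives 0/0.
Apply L'Hôpital: lim (5*cos(5*u + 5) - 5)/(3*(u + 1)^2), still 0/0.
Apply L'Hôpital: lim (-25*sin(5*u + 5))/(6*u + 6), still 0/0.
After 3 applications of L'Hôpital's rule the quotient is (-125*cos(5*u + 5))/(6); substituting u = -1 gives -125/6.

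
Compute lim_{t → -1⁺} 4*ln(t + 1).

-∞

As t → -1⁺, t + 1 → 0⁺ and ln(t + 1) → −∞.
Multiplying by 4 gives -∞.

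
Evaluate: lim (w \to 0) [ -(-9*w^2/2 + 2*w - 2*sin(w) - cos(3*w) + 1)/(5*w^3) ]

Substitution gives 0/0 (the numerator vanishes to order 3).
Expand each term to order w^3: the coefficient of w^3 in -2·sin(w) is 1/3 and in −cos(3w) is 0.
Lower-order terms cancel with the polynomial part, so the numerator is (1/3)·w^3 + o(w^3), and the limit is (1/3)/(-5) = -1/15.

-1/15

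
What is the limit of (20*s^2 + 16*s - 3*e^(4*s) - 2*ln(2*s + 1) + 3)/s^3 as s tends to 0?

-112/3

Substitution gives 0/0; apply L'Hôpital's rule 3 times.
After differentiating numerator and denominator 3 times the quotient is (-192*e^(4*s) - 32/(2*s + 1)^3)/(6); at s = 0 this is -112/3.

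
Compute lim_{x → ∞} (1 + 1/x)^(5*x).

e^(5)

Write it as [(1 + 1/x)^x]^(5) · (1 + 1/x)^(0). The bracketed term tends to e^(1) and the second factor to 1, so the limit is e^(5).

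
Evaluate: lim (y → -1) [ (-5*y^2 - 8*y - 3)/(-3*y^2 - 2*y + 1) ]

Since y = -1 makes numerator and denominator zero, (y + 1) divides both.
Cancelling it gives (-5*y - 3)/(1 - 3*y); now plug in y = -1 to get 1/2.

1/2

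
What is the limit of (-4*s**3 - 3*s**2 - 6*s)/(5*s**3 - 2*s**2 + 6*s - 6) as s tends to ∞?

-4/5

Numerator and denominator both have degree 3.
Dividing every term by s^3, all lower-order terms vanish and the limit is the ratio of leading coefficients, -4/(5) = -4/5.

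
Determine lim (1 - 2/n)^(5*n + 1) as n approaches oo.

e^(-10)

Let L be the limit and take ln: ln L = lim (5n + 1)·ln(1 - 2/n) = lim (5n + 1)·(-2/n + O(1/n²)) = -10.
Hence L = e^(-10).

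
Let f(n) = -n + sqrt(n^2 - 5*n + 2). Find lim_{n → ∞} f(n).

-5/2

This has the form ∞ − ∞. Multiply and divide by the conjugate √(n^2 - 5*n + 2) + n.
That gives (-5n + 2) / (√(n^2 - 5*n + 2) + n).
Divide numerator and denominator by n: the limit is -5/(2·1) = -5/2.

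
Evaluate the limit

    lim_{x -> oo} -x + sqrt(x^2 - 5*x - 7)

-5/2

An ∞ − ∞ form. Rationalising with the conjugate, the difference becomes (-5x - 7) / (√(x^2 - 5*x - 7) + x).
For large x the denominator behaves like 2·x, so the quotient tends to -5/2 = -5/2.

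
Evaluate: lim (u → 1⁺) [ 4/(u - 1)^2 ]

As u → 1⁺, (u - 1) → 0⁺, so (u - 1)^2 → 0⁺ and 4/(u - 1)^2 → ∞.

∞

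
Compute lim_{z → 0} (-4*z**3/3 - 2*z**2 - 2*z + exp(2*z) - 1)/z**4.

Direct substitution gives 0/0.
Apply L'Hôpital: lim (-4*z^2 - 4*z + 2*e^(2*z) - 2)/(4*z^3), still 0/0.
Apply L'Hôpital: lim (-8*z + 4*e^(2*z) - 4)/(12*z^2), still 0/0.
Apply L'Hôpital: lim (8*e^(2*z) - 8)/(24*z), still 0/0.
After 4 applications of L'Hôpital's rule the quotient is (16*e^(2*z))/(24); substituting z = 0 gives 2/3.

2/3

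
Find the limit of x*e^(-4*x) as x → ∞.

Write as x^1/e^{4x}, an ∞/∞ form.
Exponential growth dominates any polynomial, so repeated L'Hôpital (or the standard result) gives 0.

0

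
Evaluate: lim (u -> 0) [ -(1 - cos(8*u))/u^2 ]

-32

Substitution gives 0/0.
Use (1 − cos θ)/θ² → 1/2 with θ = 8u: the limit is 8²/(2·(-1)) = -32.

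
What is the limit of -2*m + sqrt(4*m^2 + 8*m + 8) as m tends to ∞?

An ∞ − ∞ form. Rationalising with the conjugate, the difference becomes (8m + 8) / (√(4*m^2 + 8*m + 8) + 2m).
For large m the denominator behaves like 2·2m, so the quotient tends to 8/4 = 2.

2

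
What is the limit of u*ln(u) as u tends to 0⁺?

0

This is a 0·(−∞) form. Rewrite as 1·ln(u) / u^(−1) and apply L'Hôpital:
the derivative quotient is 1·(1/u) / (−1·u^(−2)) = (-1/1)·u^1 → 0.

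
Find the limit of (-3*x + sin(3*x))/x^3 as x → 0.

-9/2

Direct substitution gives 0/0.
Apply L'Hôpital: lim (3*cos(3*x) - 3)/(3*x^2), still 0/0.
Apply L'Hôpital: lim (-9*sin(3*x))/(6*x), still 0/0.
After 3 applications of L'Hôpital's rule the quotient is (-27*cos(3*x))/(6); substituting x = 0 gives -9/2.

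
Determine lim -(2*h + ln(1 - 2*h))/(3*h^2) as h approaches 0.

2/3

Direct substitution gives 0/0.
Apply L'Hôpital: lim (2 - 2/(1 - 2*h))/(-6*h), still 0/0.
After 2 applications of L'Hôpital's rule the quotient is (-4/(1 - 2*h)^2)/(-6); substituting h = 0 gives 2/3.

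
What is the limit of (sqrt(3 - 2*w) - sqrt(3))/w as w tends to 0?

Substitution gives 0/0. Multiply numerator and denominator by the conjugate √(3 - 2w) + √3.
The numerator becomes (3 - 2w) − 3 = -2w, so the expression simplifies to -2/(√(3 - 2w) + √3).
Letting w → 0 gives -2/(2√3) = -√(3)/3.

-√(3)/3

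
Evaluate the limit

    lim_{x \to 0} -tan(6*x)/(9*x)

-2/3

Substitution gives 0/0.
Since tan(u)/u → 1 as u → 0, tan(6x)/(6x) → 1 and the limit is 6/(-9) = -2/3.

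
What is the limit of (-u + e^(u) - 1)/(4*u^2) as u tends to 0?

Direct substitution gives 0/0.
Apply L'Hôpital: lim (e^(u) - 1)/(8*u), still 0/0.
After 2 applications of L'Hôpital's rule the quotient is (e^(u))/(8); substituting u = 0 gives 1/8.

1/8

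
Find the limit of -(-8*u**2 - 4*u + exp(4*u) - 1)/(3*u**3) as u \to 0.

Direct substitution gives 0/0.
Apply L'Hôpital: lim (-16*u + 4*e^(4*u) - 4)/(-9*u^2), still 0/0.
Apply L'Hôpital: lim (16*e^(4*u) - 16)/(-18*u), still 0/0.
After 3 applications of L'Hôpital's rule the quotient is (64*e^(4*u))/(-18); substituting u = 0 gives -32/9.

-32/9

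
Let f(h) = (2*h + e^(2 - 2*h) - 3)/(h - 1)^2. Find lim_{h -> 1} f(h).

2

Direct substitution gives 0/0.
Apply L'Hôpital: lim (2 - 2*e^(2 - 2*h))/(2*h - 2), still 0/0.
After 2 applications of L'Hôpital's rule the quotient is (4*e^(2 - 2*h))/(2); substituting h = 1 gives 2.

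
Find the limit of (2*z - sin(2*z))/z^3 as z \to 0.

Direct substitution gives 0/0.
Apply L'Hôpital: lim (2 - 2*cos(2*z))/(3*z^2), still 0/0.
Apply L'Hôpital: lim (4*sin(2*z))/(6*z), still 0/0.
After 3 applications of L'Hôpital's rule the quotient is (8*cos(2*z))/(6); substituting z = 0 gives 4/3.

4/3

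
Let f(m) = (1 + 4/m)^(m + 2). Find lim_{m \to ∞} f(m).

e^(4)

Write it as [(1 + 4/m)^m]^(1) · (1 + 4/m)^(2). The bracketed term tends to e^(4) and the second factor to 1, so the limit is e^(4).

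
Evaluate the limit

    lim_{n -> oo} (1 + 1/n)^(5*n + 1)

Write it as [(1 + 1/n)^n]^(5) · (1 + 1/n)^(1). The bracketed term tends to e^(1) and the second factor to 1, so the limit is e^(5).

e^(5)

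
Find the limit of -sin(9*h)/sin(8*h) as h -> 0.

-9/8

Substitution gives 0/0.
Divide numerator and denominator by h: sin(9h)/h → 9 and sin(8h)/h → 8, so the limit is -1·9/8 = -9/8.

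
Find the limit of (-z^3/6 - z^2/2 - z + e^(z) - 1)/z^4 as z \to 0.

Direct substitution gives 0/0.
Apply L'Hôpital: lim (-z^2/2 - z + e^(z) - 1)/(4*z^3), still 0/0.
Apply L'Hôpital: lim (-z + e^(z) - 1)/(12*z^2), still 0/0.
Apply L'Hôpital: lim (e^(z) - 1)/(24*z), still 0/0.
After 4 applications of L'Hôpital's rule the quotient is (e^(z))/(24); substituting z = 0 gives 1/24.

1/24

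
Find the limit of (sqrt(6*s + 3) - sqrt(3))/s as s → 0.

Substitution gives 0/0. Multiply numerator and denominator by the conjugate √(3 + 6s) + √3.
The numerator becomes (3 + 6s) − 3 = 6s, so the expression simplifies to 6/(√(3 + 6s) + √3).
Letting s → 0 gives 6/(2√3) = √(3).

√(3)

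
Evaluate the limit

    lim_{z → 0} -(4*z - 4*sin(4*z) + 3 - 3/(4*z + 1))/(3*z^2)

Substitution gives 0/0 (the numerator vanishes to order 2).
Expand each term to order z^2: the coefficient of z^2 in -3·1/(1 + 4z) is -48 and in -4·sin(4z) is 0.
Lower-order terms cancel with the polynomial part, so the numerator is (-48)·z^2 + o(z^2), and the limit is (-48)/(-3) = 16.

16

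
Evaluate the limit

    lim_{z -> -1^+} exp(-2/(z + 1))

As z → -1⁺, -2/(z + 1) → −∞, so e^(-2/(z + 1)) → 0.

0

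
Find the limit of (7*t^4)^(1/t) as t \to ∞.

1

Base → ∞ and exponent → 0: an ∞^0 form.
Take logs: (1/t)·ln(7·t^4) = (ln 7 + 4·ln t)/t → 0.
So the limit is e^0 = 1.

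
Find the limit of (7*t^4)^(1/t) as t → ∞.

1

Base → ∞ and exponent → 0: an ∞^0 form.
Take logs: (1/t)·ln(7·t^4) = (ln 7 + 4·ln t)/t → 0.
So the limit is e^0 = 1.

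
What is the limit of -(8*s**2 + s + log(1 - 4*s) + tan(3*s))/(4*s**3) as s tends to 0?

Substitution gives 0/0; apply L'Hôpital's rule 3 times.
After differentiating numerator and denominator 3 times the quotient is (162*tan(3*s)^2/cos(3*s)^2 + 54/cos(3*s)^2 + 128/(4*s - 1)^3)/(-24); at s = 0 this is 37/12.

37/12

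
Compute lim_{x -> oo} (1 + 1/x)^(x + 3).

e

Write it as [(1 + 1/x)^x]^(1) · (1 + 1/x)^(3). The bracketed term tends to e^(1) and the second factor to 1, so the limit is e^(1).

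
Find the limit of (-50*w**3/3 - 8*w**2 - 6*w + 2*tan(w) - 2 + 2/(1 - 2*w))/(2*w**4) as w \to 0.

16

Substitution gives 0/0 (the numerator vanishes to order 4).
Expand each term to order w^4: the coefficient of w^4 in 2·tan(w) is 0 and in 2·1/(1 - 2w) is 32.
Lower-order terms cancel with the polynomial part, so the numerator is (32)·w^4 + o(w^4), and the limit is (32)/(2) = 16.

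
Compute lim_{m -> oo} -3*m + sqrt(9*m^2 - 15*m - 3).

This has the form ∞ − ∞. Multiply and divide by the conjugate √(9*m^2 - 15*m - 3) + 3m.
That gives (-15m - 3) / (√(9*m^2 - 15*m - 3) + 3m).
Divide numerator and denominator by m: the limit is -15/(2·3) = -5/2.

-5/2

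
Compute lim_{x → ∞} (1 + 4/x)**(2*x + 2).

Write it as [(1 + 4/x)^x]^(2) · (1 + 4/x)^(2). The bracketed term tends to e^(4) and the second factor to 1, so the limit is e^(8).

e^(8)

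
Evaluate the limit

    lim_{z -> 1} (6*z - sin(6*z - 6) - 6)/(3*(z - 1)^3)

12

Direct substitution gives 0/0.
Apply L'Hôpital: lim (6 - 6*cos(6*z - 6))/(9*(z - 1)^2), still 0/0.
Apply L'Hôpital: lim (36*sin(6*z - 6))/(18*z - 18), still 0/0.
After 3 applications of L'Hôpital's rule the quotient is (216*cos(6*z - 6))/(18); substituting z = 1 gives 12.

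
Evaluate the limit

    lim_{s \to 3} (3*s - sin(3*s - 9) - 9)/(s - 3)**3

Direct substitution gives 0/0.
Apply L'Hôpital: lim (3 - 3*cos(3*s - 9))/(3*(s - 3)^2), still 0/0.
Apply L'Hôpital: lim (9*sin(3*s - 9))/(6*s - 18), still 0/0.
After 3 applications of L'Hôpital's rule the quotient is (27*cos(3*s - 9))/(6); substituting s = 3 gives 9/2.

9/2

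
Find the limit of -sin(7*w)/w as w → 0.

-7

Substitution gives 0/0.
Write it as (7/(-1))·sin(7w)/(7w); since sin(u)/u → 1, the limit is -7.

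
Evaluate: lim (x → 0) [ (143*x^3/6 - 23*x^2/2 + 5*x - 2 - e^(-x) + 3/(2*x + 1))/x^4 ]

1151/24

Substitution gives 0/0 (the numerator vanishes to order 4).
Expand each term to order x^4: the coefficient of x^4 in 3·1/(1 + 2x) is 48 and in −e^(-x) is -1/24.
Lower-order terms cancel with the polynomial part, so the numerator is (1151/24)·x^4 + o(x^4), and the limit is (1151/24)/(1) = 1151/24.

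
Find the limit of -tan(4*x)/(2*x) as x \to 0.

Substitution gives 0/0.
Since tan(u)/u → 1 as u → 0, tan(4x)/(4x) → 1 and the limit is 4/(-2) = -2.

-2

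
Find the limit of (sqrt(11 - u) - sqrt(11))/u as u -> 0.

Substitution gives 0/0. Multiply numerator and denominator by the conjugate √(11 - u) + √11.
The numerator becomes (11 - u) − 11 = -u, so the expression simplifies to -1/(√(11 - u) + √11).
Letting u → 0 gives -1/(2√11) = -√(11)/22.

-√(11)/22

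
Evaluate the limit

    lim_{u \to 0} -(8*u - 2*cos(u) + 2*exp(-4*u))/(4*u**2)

-17/4

Substitution gives 0/0 (the numerator vanishes to order 2).
Expand each term to order u^2: the coefficient of u^2 in -2·cos(u) is 1 and in 2·e^(-4u) is 16.
Lower-order terms cancel with the polynomial part, so the numerator is (17)·u^2 + o(u^2), and the limit is (17)/(-4) = -17/4.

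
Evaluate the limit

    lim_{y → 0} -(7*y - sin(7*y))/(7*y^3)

-49/6

Direct substitution gives 0/0.
Apply L'Hôpital: lim (7 - 7*cos(7*y))/(-21*y^2), still 0/0.
Apply L'Hôpital: lim (49*sin(7*y))/(-42*y), still 0/0.
After 3 applications of L'Hôpital's rule the quotient is (343*cos(7*y))/(-42); substituting y = 0 gives -49/6.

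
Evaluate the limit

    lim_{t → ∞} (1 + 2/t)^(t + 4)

e^(2)

The base → 1 and the exponent → ∞: a 1^∞ form.
Take logarithms: (t + 4)·ln(1 + 2/t). Since ln(1+u) ~ u for small u, this behaves like (t)·(2/t) → 2.
So the limit is e^(2).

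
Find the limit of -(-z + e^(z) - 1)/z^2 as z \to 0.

-1/2

Direct substitution gives 0/0.
Apply L'Hôpital: lim (e^(z) - 1)/(-2*z), still 0/0.
After 2 applications of L'Hôpital's rule the quotient is (e^(z))/(-2); substituting z = 0 gives -1/2.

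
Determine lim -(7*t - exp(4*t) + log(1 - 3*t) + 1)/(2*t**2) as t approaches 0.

Substitution gives 0/0 (the numerator vanishes to order 2).
Expand each term to order t^2: the coefficient of t^2 in −e^(4t) is -8 and in ln(1 - 3t) is -9/2.
Lower-order terms cancel with the polynomial part, so the numerator is (-25/2)·t^2 + o(t^2), and the limit is (-25/2)/(-2) = 25/4.

25/4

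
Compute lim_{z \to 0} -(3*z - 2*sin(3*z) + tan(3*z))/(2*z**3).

-9

Substitution gives 0/0 (the numerator vanishes to order 3).
Expand each term to order z^3: the coefficient of z^3 in tan(3z) is 9 and in -2·sin(3z) is 9.
Lower-order terms cancel with the polynomial part, so the numerator is (18)·z^3 + o(z^3), and the limit is (18)/(-2) = -9.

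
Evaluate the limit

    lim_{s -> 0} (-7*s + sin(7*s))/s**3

-343/6

Direct substitution gives 0/0.
Apply L'Hôpital: lim (7*cos(7*s) - 7)/(3*s^2), still 0/0.
Apply L'Hôpital: lim (-49*sin(7*s))/(6*s), still 0/0.
After 3 applications of L'Hôpital's rule the quotient is (-343*cos(7*s))/(6); substituting s = 0 gives -343/6.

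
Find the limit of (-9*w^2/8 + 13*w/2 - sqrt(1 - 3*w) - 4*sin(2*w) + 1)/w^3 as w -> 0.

Substitution gives 0/0; apply L'Hôpital's rule 3 times.
After differentiating numerator and denominator 3 times the quotient is (32*cos(2*w) + 81/(8*(1 - 3*w)^(5/2)))/(6); at w = 0 this is 337/48.

337/48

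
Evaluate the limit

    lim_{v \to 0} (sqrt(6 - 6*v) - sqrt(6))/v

-√(6)/2

A 0/0 form; rationalise with √(6 - 6v) + √6. This collapses the numerator to -6v, leaving -6/(√(6 - 6v) + √6) → -6/(2√6) = -√(6)/2.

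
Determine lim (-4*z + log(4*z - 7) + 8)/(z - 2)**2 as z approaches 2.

-8

Direct substitution gives 0/0.
Apply L'Hôpital: lim (-4 + 4/(4*z - 7))/(2*z - 4), still 0/0.
After 2 applications of L'Hôpital's rule the quotient is (-16/(4*z - 7)^2)/(2); substituting z = 2 gives -8.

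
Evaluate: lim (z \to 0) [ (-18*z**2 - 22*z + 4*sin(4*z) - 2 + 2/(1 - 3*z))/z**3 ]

34/3

Substitution gives 0/0; apply L'Hôpital's rule 3 times.
After differentiating numerator and denominator 3 times the quotient is (-256*cos(4*z) + 324/(3*z - 1)^4)/(6); at z = 0 this is 34/3.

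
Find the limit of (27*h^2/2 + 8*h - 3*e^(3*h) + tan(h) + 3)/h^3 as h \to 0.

-79/6

Substitution gives 0/0 (the numerator vanishes to order 3).
Expand each term to order h^3: the coefficient of h^3 in tan(h) is 1/3 and in -3·e^(3h) is -27/2.
Lower-order terms cancel with the polynomial part, so the numerator is (-79/6)·h^3 + o(h^3), and the limit is (-79/6)/(1) = -79/6.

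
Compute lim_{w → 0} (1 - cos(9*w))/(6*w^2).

Substitution gives 0/0.
Use (1 − cos u)/u² → 1/2 with u = 9w: the limit is 9²/(2·6) = 27/4.

27/4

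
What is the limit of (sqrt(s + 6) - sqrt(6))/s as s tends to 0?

A 0/0 form; rationalise with √(6 + s) + √6. This collapses the numerator to s, leaving 1/(√(6 + s) + √6) → 1/(2√6) = √(6)/12.

√(6)/12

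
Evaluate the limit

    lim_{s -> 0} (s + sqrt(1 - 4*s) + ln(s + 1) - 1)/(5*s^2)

-1/2

Substitution gives 0/0; apply L'Hôpital's rule 2 times.
After differentiating numerator and denominator 2 times the quotient is (-1/(s + 1)^2 - 4/(1 - 4*s)^(3/2))/(10); at s = 0 this is -1/2.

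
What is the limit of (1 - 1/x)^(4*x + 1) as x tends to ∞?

e^(-4)

Write it as [(1 - 1/x)^x]^(4) · (1 - 1/x)^(1). The bracketed term tends to e^(-1) and the second factor to 1, so the limit is e^(-4).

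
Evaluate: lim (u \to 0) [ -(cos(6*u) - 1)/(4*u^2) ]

Direct substitution gives 0/0.
Apply L'Hôpital: lim (-6*sin(6*u))/(-8*u), still 0/0.
After 2 applications of L'Hôpital's rule the quotient is (-36*cos(6*u))/(-8); substituting u = 0 gives 9/2.

9/2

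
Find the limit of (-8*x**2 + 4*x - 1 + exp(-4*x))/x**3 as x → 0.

Direct substitution gives 0/0.
Apply L'Hôpital: lim (-16*x + 4 - 4*e^(-4*x))/(3*x^2), still 0/0.
Apply L'Hôpital: lim (-16 + 16*e^(-4*x))/(6*x), still 0/0.
After 3 applications of L'Hôpital's rule the quotient is (-64*e^(-4*x))/(6); substituting x = 0 gives -32/3.

-32/3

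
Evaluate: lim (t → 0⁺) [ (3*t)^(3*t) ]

Base → 0⁺ and exponent → 0⁺: a 0^0 form.
Take logs: 3t·ln(3t). This is 0·(−∞); rewriting as ln(3t)/(1/(3t)) and applying L'Hôpital gives 0.
Hence the limit is e^0 = 1.

1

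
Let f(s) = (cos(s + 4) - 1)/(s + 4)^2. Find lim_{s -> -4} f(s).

Direct substitution gives 0/0.
Apply L'Hôpital: lim (-sin(s + 4))/(2*s + 8), still 0/0.
After 2 applications of L'Hôpital's rule the quotient is (-cos(s + 4))/(2); substituting s = -4 gives -1/2.

-1/2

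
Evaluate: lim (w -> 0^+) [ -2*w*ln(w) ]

This is a 0·(−∞) form. Rewrite as -2·ln(w) / w^(−1) and apply L'Hôpital:
the derivative quotient is -2·(1/w) / (−1·w^(−2)) = (2/1)·w^1 → 0.

0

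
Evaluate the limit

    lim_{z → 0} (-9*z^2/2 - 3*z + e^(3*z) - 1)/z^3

Direct substitution gives 0/0.
Apply L'Hôpital: lim (-9*z + 3*e^(3*z) - 3)/(3*z^2), still 0/0.
Apply L'Hôpital: lim (9*e^(3*z) - 9)/(6*z), still 0/0.
After 3 applications of L'Hôpital's rule the quotient is (27*e^(3*z))/(6); substituting z = 0 gives 9/2.

9/2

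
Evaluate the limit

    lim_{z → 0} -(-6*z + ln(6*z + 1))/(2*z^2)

9

Direct substitution gives 0/0.
Apply L'Hôpital: lim (-6 + 6/(6*z + 1))/(-4*z), still 0/0.
After 2 applications of L'Hôpital's rule the quotient is (-36/(6*z + 1)^2)/(-4); substituting z = 0 gives 9.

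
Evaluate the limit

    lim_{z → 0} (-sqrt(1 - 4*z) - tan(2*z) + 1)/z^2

2

Substitution gives 0/0; apply L'Hôpital's rule 2 times.
After differentiating numerator and denominator 2 times the quotient is (-8*tan(2*z)/cos(2*z)^2 + 4/(1 - 4*z)^(3/2))/(2); at z = 0 this is 2.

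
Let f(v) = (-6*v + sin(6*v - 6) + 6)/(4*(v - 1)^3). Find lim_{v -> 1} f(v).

Direct substitution gives 0/0.
Apply L'Hôpital: lim (6*cos(6*v - 6) - 6)/(12*(v - 1)^2), still 0/0.
Apply L'Hôpital: lim (-36*sin(6*v - 6))/(24*v - 24), still 0/0.
After 3 applications of L'Hôpital's rule the quotient is (-216*cos(6*v - 6))/(24); substituting v = 1 gives -9.

-9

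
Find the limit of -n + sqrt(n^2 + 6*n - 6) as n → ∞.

3

This has the form ∞ − ∞. Multiply and divide by the conjugate √(n^2 + 6*n - 6) + n.
That gives (6n - 6) / (√(n^2 + 6*n - 6) + n).
Divide numerator and denominator by n: the limit is 6/(2·1) = 3.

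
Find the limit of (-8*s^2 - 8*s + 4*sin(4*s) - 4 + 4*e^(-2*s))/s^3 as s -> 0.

-48

Substitution gives 0/0; apply L'Hôpital's rule 3 times.
After differentiating numerator and denominator 3 times the quotient is (-256*cos(4*s) - 32*e^(-2*s))/(6); at s = 0 this is -48.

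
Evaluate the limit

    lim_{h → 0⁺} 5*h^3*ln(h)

This is a 0·(−∞) form. Rewrite as 5·ln(h) / h^(−3) and apply L'Hôpital:
the derivative quotient is 5·(1/h) / (−3·h^(−4)) = (-5/3)·h^3 → 0.

0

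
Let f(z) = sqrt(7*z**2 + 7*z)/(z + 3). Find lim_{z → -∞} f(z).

-√(7)

For large |z|, √(7*z^2 + 7*z) ≈ √7·|z| and the denominator ≈ z.
Since z → −∞, |z| = −z, giving −√7/(1) = -√(7).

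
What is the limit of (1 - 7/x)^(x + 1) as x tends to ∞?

Let L be the limit and take ln: ln L = lim (x + 1)·ln(1 - 7/x) = lim (x + 1)·(-7/x + O(1/x²)) = -7.
Hence L = e^(-7).

e^(-7)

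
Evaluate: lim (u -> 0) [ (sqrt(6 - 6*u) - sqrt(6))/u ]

-√(6)/2

Substitution gives 0/0. Multiply numerator and denominator by the conjugate √(6 - 6u) + √6.
The numerator becomes (6 - 6u) − 6 = -6u, so the expression simplifies to -6/(√(6 - 6u) + √6).
Letting u → 0 gives -6/(2√6) = -√(6)/2.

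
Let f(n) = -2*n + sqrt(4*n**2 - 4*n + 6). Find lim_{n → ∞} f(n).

This has the form ∞ − ∞. Multiply and divide by the conjugate √(4*n^2 - 4*n + 6) + 2n.
That gives (-4n + 6) / (√(4*n^2 - 4*n + 6) + 2n).
Divide numerator and denominator by n: the limit is -4/(2·2) = -1.

-1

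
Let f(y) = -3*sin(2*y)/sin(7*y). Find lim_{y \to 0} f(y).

-6/7

Substitution gives 0/0.
Divide numerator and denominator by y: sin(2y)/y → 2 and sin(7y)/y → 7, so the limit is -3·2/7 = -6/7.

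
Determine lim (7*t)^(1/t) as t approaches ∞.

Base → ∞ and exponent → 0: an ∞^0 form.
Take logs: (1/t)·ln(7·t^1) = (ln 7 + 1·ln t)/t → 0.
So the limit is e^0 = 1.

1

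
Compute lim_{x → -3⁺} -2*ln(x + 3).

As x → -3⁺, x + 3 → 0⁺ and ln(x + 3) → −∞.
Multiplying by -2 gives ∞.

∞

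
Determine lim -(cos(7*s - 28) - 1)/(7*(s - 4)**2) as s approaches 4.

Direct substitution gives 0/0.
Apply L'Hôpital: lim (-7*sin(7*s - 28))/(56 - 14*s), still 0/0.
After 2 applications of L'Hôpital's rule the quotient is (-49*cos(7*s - 28))/(-14); substituting s = 4 gives 7/2.

7/2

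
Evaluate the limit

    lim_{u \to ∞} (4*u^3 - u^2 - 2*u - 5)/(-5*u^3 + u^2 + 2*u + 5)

Numerator and denominator both have degree 3.
Dividing every term by u^3, all lower-order terms vanish and the limit is the ratio of leading coefficients, 4/(-5) = -4/5.

-4/5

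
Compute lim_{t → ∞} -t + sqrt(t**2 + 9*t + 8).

9/2

An ∞ − ∞ form. Rationalising with the conjugate, the difference becomes (9t + 8) / (√(t^2 + 9*t + 8) + t).
For large t the denominator behaves like 2·t, so the quotient tends to 9/2 = 9/2.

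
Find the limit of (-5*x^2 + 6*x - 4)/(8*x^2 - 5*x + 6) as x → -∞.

Numerator and denominator both have degree 2.
Dividing every term by x^2, all lower-order terms vanish and the limit is the ratio of leading coefficients, -5/(8) = -5/8.

-5/8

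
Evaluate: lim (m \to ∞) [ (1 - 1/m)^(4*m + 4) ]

Let L be the limit and take ln: ln L = lim (4m + 4)·ln(1 - 1/m) = lim (4m + 4)·(-1/m + O(1/m²)) = -4.
Hence L = e^(-4).

e^(-4)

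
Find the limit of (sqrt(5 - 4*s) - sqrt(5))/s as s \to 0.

A 0/0 form; rationalise with √(5 - 4s) + √5. This collapses the numerator to -4s, leaving -4/(√(5 - 4s) + √5) → -4/(2√5) = -2*√(5)/5.

-2*√(5)/5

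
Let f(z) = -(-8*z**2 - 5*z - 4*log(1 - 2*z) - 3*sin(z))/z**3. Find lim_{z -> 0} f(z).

Substitution gives 0/0 (the numerator vanishes to order 3).
Expand each term to order z^3: the coefficient of z^3 in -3·sin(z) is 1/2 and in -4·ln(1 - 2z) is 32/3.
Lower-order terms cancel with the polynomial part, so the numerator is (67/6)·z^3 + o(z^3), and the limit is (67/6)/(-1) = -67/6.

-67/6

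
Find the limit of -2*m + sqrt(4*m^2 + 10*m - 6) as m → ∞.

5/2

An ∞ − ∞ form. Rationalising with the conjugate, the difference becomes (10m - 6) / (√(4*m^2 + 10*m - 6) + 2m).
For large m the denominator behaves like 2·2m, so the quotient tends to 10/4 = 5/2.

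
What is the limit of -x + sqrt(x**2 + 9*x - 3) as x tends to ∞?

An ∞ − ∞ form. Rationalising with the conjugate, the difference becomes (9x - 3) / (√(x^2 + 9*x - 3) + x).
For large x the denominator behaves like 2·x, so the quotient tends to 9/2 = 9/2.

9/2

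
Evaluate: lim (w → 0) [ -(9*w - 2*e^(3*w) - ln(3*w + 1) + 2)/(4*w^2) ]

9/8

Substitution gives 0/0 (the numerator vanishes to order 2).
Expand each term to order w^2: the coefficient of w^2 in -2·e^(3w) is -9 and in −ln(1 + 3w) is 9/2.
Lower-order terms cancel with the polynomial part, so the numerator is (-9/2)·w^2 + o(w^2), and the limit is (-9/2)/(-4) = 9/8.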